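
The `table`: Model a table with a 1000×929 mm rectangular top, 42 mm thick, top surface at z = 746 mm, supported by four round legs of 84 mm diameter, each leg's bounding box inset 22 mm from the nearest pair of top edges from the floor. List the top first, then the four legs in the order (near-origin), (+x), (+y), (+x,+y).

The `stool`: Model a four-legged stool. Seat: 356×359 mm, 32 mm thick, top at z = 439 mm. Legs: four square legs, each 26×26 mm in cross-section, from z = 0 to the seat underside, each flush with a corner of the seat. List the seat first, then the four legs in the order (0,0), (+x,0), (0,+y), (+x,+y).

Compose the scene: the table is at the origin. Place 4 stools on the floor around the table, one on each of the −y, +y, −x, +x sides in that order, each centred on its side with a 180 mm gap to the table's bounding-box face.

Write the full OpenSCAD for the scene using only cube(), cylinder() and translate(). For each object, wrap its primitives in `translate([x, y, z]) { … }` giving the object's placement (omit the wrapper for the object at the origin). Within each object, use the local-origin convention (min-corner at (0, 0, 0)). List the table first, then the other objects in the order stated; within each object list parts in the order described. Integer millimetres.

translate([0, 0, 704]) cube([1000, 929, 42]);
translate([64, 64, 0]) cylinder(h = 704, r = 42);
translate([936, 64, 0]) cylinder(h = 704, r = 42);
translate([64, 865, 0]) cylinder(h = 704, r = 42);
translate([936, 865, 0]) cylinder(h = 704, r = 42);
translate([322, -539, 0]) {
  translate([0, 0, 407]) cube([356, 359, 32]);
  cube([26, 26, 407]);
  translate([330, 0, 0]) cube([26, 26, 407]);
  translate([0, 333, 0]) cube([26, 26, 407]);
  translate([330, 333, 0]) cube([26, 26, 407]);
}
translate([322, 1109, 0]) {
  translate([0, 0, 407]) cube([356, 359, 32]);
  cube([26, 26, 407]);
  translate([330, 0, 0]) cube([26, 26, 407]);
  translate([0, 333, 0]) cube([26, 26, 407]);
  translate([330, 333, 0]) cube([26, 26, 407]);
}
translate([-536, 285, 0]) {
  translate([0, 0, 407]) cube([356, 359, 32]);
  cube([26, 26, 407]);
  translate([330, 0, 0]) cube([26, 26, 407]);
  translate([0, 333, 0]) cube([26, 26, 407]);
  translate([330, 333, 0]) cube([26, 26, 407]);
}
translate([1180, 285, 0]) {
  translate([0, 0, 407]) cube([356, 359, 32]);
  cube([26, 26, 407]);
  translate([330, 0, 0]) cube([26, 26, 407]);
  translate([0, 333, 0]) cube([26, 26, 407]);
  translate([330, 333, 0]) cube([26, 26, 407]);
}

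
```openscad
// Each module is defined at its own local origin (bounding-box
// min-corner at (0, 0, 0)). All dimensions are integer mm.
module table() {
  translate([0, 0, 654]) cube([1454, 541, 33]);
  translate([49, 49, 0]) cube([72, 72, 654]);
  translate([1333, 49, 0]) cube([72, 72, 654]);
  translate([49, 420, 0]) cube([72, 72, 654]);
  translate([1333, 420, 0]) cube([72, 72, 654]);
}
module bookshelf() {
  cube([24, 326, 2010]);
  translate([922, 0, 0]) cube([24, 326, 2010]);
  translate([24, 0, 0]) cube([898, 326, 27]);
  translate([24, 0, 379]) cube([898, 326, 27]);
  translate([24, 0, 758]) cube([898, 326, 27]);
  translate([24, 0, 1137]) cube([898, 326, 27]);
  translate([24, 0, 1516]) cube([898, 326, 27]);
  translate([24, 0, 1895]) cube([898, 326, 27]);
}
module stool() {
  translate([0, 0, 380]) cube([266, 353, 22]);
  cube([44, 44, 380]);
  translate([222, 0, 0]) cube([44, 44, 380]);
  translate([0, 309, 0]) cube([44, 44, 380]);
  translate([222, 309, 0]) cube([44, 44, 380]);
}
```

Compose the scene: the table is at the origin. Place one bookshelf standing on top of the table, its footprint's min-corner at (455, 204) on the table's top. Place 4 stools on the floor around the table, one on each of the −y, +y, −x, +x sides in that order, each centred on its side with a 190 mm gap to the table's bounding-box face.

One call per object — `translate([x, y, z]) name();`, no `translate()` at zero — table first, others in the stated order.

table();
translate([455, 204, 687]) bookshelf();
translate([594, -543, 0]) stool();
translate([594, 731, 0]) stool();
translate([-456, 94, 0]) stool();
translate([1644, 94, 0]) stool();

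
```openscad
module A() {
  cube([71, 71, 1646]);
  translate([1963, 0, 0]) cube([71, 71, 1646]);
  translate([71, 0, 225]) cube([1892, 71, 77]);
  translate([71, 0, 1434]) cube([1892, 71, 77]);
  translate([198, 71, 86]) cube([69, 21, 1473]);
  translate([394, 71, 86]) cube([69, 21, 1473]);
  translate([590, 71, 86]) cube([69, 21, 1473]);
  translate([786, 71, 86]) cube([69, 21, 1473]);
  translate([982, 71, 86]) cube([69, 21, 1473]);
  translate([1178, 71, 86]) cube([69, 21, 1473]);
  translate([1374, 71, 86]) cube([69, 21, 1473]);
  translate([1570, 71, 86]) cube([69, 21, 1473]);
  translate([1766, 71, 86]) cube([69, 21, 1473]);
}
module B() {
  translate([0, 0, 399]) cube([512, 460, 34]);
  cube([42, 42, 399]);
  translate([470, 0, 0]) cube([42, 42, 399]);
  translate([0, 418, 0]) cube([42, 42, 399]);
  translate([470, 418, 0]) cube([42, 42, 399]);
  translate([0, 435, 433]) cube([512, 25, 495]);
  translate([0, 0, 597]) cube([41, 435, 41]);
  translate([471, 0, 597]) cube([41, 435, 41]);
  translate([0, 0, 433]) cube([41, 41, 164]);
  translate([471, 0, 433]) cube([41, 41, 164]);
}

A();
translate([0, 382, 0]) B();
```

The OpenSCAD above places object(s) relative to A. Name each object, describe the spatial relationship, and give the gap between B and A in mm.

The chair's nearest face is 290 mm from the fence section's +y face.

A is a fence section. B is a chair. The chair is on the floor beside the fence section on its +y side. The gap between the chair and the fence section is 290 mm.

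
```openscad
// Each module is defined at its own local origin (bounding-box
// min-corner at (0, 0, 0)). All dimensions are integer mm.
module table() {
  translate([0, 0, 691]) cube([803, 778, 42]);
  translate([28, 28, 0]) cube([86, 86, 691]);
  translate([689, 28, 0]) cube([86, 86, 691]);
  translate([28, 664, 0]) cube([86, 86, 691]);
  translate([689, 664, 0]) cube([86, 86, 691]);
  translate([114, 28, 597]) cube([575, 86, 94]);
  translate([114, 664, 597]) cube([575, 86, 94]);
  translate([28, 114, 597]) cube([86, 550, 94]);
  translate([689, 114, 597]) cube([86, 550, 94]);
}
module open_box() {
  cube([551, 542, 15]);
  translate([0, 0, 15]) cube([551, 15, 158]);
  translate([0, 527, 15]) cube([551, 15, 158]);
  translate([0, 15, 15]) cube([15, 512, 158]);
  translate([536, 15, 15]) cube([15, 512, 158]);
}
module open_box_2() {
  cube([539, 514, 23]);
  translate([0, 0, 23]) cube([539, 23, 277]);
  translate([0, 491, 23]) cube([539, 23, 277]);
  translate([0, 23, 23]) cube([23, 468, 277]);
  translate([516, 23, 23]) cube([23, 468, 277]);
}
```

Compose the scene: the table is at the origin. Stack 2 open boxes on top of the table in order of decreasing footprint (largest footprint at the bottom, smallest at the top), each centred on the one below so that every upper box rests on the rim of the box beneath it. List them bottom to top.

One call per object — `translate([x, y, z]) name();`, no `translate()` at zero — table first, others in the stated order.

table();
translate([126, 118, 733]) open_box();
translate([132, 132, 906]) open_box_2();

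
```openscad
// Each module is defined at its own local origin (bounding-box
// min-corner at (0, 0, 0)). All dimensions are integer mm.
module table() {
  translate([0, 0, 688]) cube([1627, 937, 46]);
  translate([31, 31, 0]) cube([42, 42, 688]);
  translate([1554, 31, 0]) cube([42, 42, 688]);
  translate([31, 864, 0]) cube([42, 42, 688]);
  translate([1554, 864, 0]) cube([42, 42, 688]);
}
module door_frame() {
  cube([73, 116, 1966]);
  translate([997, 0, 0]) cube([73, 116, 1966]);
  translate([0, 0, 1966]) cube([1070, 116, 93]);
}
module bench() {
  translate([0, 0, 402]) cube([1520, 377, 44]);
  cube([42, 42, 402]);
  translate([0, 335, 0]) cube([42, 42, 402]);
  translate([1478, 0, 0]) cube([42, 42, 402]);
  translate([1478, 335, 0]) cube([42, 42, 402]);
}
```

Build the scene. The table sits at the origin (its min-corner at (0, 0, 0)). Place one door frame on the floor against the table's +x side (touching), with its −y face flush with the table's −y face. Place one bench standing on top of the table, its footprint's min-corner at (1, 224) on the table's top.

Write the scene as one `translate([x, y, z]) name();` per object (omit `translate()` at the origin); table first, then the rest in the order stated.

table();
translate([1627, 0, 0]) door_frame();
translate([1, 224, 734]) bench();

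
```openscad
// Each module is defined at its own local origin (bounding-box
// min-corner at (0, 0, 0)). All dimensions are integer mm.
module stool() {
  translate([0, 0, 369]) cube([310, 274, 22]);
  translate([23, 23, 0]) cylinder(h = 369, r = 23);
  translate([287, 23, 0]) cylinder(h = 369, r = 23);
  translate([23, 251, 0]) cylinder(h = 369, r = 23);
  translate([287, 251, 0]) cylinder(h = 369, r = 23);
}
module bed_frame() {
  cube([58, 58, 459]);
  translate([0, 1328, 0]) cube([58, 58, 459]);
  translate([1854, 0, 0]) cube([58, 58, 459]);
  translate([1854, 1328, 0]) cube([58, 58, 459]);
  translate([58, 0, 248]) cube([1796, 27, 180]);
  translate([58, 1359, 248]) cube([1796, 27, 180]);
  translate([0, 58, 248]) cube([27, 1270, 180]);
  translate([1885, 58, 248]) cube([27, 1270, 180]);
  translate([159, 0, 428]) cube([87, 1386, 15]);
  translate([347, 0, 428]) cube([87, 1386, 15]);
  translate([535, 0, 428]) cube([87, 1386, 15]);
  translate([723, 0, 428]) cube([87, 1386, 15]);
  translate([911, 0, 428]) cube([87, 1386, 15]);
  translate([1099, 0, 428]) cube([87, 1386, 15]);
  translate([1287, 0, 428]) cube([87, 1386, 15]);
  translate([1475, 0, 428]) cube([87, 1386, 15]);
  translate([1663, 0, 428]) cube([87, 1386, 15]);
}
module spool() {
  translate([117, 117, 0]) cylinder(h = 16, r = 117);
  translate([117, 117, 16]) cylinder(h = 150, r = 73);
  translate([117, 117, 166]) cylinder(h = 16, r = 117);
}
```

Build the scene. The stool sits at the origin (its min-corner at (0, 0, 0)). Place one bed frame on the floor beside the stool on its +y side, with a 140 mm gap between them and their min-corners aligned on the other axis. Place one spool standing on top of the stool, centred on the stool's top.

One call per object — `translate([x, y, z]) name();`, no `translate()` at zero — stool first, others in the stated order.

stool();
translate([0, 414, 0]) bed_frame();
translate([38, 20, 391]) spool();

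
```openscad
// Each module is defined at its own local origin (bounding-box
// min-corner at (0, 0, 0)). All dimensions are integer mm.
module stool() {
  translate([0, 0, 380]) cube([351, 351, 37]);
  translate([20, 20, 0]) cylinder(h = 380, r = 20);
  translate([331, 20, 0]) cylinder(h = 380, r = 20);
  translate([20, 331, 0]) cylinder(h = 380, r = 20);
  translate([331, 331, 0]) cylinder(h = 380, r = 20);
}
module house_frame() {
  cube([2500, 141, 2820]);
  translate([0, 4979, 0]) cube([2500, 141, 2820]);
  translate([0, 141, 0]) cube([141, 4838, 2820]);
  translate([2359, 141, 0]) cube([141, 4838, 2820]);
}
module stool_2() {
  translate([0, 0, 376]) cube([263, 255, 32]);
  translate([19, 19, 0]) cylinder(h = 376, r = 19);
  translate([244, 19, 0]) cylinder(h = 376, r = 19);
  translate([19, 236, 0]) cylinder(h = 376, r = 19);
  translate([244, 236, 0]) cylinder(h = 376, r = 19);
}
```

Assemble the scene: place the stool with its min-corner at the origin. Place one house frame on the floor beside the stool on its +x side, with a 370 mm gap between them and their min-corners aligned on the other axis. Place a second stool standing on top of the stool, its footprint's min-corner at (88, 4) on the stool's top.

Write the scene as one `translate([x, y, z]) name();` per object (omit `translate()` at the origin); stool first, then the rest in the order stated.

stool();
translate([721, 0, 0]) house_frame();
translate([88, 4, 417]) stool_2();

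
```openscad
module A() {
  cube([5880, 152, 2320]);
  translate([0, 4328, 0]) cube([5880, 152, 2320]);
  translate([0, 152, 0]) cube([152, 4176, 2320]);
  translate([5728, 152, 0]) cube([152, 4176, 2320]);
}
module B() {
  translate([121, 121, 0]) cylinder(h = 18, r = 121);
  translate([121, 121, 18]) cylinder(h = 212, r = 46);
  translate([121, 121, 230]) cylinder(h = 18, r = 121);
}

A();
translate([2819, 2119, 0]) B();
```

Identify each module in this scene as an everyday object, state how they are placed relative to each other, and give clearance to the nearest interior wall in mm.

A is a house frame. B is a spool. The spool sits inside the house frame, centred. The clearance to the nearest interior wall is 1967 mm.

Clearances: x = 2667, y = 1967; minimum 1967 mm.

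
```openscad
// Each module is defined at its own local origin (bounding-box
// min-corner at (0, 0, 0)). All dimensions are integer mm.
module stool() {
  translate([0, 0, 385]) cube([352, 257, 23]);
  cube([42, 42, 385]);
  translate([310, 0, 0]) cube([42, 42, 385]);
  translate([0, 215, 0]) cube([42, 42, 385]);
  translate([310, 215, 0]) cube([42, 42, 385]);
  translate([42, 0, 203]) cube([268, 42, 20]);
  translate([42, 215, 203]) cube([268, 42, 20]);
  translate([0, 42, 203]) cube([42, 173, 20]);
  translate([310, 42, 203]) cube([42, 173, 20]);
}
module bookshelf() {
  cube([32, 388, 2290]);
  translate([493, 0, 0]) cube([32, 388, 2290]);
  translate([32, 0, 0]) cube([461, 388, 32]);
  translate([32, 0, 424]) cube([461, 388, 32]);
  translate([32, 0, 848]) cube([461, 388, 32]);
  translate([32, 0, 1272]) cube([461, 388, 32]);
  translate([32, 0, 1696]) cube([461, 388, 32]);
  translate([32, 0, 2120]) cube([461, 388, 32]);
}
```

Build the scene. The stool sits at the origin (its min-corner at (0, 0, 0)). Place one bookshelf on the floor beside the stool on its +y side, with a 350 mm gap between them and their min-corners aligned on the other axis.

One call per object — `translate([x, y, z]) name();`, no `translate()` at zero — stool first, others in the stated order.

stool();
translate([0, 607, 0]) bookshelf();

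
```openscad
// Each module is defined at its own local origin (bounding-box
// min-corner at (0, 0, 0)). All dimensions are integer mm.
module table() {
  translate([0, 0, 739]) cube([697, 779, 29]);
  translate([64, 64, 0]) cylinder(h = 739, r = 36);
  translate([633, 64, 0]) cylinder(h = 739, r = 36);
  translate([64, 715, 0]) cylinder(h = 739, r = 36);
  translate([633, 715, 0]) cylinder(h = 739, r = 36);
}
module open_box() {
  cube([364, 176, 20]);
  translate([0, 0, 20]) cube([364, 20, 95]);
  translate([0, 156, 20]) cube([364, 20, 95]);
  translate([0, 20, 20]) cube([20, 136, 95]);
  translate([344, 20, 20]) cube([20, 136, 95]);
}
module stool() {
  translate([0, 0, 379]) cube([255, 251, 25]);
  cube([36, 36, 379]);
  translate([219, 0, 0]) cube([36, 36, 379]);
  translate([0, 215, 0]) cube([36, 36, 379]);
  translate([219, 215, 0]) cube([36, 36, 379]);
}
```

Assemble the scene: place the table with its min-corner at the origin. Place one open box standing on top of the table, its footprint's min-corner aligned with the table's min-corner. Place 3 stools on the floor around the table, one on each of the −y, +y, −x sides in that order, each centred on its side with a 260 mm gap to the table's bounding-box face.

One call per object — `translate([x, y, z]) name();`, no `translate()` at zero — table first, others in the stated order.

table();
translate([0, 0, 768]) open_box();
translate([221, -511, 0]) stool();
translate([221, 1039, 0]) stool();
translate([-515, 264, 0]) stool();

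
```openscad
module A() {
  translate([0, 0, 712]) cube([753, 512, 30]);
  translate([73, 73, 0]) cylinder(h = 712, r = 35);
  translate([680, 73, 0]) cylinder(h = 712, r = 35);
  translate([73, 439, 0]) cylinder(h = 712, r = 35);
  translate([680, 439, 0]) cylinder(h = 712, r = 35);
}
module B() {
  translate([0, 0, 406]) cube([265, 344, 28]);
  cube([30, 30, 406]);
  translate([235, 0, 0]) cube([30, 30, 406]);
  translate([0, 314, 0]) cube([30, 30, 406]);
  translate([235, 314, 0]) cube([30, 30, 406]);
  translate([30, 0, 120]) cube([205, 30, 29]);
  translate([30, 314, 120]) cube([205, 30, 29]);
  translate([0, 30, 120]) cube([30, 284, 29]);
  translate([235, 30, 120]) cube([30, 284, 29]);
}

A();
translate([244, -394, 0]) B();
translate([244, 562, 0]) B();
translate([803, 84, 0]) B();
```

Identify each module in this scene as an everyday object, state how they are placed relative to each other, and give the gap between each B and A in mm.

A is a table. B is a stool. Three stools sit around the table at the −y, +y, +x sides. The gap between each stool and the table is 50 mm.

Each stool's nearest face is 50 mm from the table's bounding box.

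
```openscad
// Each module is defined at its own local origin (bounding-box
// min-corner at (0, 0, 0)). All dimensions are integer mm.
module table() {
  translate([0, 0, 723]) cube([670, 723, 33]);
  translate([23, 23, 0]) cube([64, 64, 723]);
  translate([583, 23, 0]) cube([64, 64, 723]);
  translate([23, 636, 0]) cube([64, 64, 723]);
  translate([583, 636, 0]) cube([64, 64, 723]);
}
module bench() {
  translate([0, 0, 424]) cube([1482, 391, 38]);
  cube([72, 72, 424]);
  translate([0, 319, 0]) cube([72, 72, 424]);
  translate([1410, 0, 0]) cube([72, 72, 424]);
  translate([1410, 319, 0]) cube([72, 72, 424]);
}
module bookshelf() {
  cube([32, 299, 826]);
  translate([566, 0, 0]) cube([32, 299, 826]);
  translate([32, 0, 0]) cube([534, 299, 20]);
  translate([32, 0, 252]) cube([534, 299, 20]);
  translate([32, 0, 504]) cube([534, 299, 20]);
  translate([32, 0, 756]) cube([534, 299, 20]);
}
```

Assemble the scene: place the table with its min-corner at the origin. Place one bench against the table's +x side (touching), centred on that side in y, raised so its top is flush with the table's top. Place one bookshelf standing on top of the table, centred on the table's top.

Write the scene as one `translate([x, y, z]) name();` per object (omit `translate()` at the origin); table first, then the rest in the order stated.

table();
translate([670, 166, 294]) bench();
translate([36, 212, 756]) bookshelf();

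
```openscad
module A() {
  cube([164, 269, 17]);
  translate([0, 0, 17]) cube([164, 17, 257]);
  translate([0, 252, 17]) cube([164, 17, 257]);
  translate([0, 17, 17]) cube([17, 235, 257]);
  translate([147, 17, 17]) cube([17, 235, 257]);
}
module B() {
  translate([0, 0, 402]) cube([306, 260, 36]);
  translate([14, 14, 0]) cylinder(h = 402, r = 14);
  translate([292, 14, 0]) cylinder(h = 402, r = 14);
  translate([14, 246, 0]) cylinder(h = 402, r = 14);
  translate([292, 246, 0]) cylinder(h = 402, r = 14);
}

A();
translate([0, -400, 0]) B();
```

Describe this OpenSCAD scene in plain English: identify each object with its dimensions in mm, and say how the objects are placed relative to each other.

A is an open storage box with external size 164×269×274 mm and wall thickness 17 mm (the base is also 17 mm thick). The base covers the whole footprint; the four walls stand on the base, with the y-facing walls full-width and the x-facing walls fitting between their inner faces.

B is a simple wooden stool: a rectangular seat 306 mm (x) by 260 mm (y), 36 mm thick, top face at z = 438 mm, on four round legs, each 28 mm in diameter. The legs rest on z = 0, each leg's axis is inset half a diameter from the nearest pair of seat edges (so the leg's bounding box is flush with the corner).

The stool is on the floor beside the open box on its −y side.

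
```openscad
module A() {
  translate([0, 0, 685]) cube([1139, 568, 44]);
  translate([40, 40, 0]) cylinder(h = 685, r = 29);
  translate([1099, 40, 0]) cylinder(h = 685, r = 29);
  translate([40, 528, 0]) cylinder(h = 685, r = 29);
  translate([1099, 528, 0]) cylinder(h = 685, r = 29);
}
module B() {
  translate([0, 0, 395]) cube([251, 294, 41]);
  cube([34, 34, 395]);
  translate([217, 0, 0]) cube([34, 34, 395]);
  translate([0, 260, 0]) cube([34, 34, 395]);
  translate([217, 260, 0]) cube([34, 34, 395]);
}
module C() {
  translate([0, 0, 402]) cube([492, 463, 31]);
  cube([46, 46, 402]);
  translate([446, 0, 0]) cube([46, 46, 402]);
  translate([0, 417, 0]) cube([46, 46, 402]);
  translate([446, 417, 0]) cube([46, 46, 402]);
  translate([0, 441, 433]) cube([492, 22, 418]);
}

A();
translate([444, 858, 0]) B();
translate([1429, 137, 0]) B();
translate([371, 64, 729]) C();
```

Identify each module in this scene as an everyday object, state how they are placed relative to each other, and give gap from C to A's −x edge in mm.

A is a table. B is a stool. C is a chair. Two stools sit around the table at the +y, +x sides. The chair is on top of the table. The gap from the chair to the table's −x edge is 371 mm.

The chair's min-x is at 371; the table's min-x is 0; gap = 371 mm.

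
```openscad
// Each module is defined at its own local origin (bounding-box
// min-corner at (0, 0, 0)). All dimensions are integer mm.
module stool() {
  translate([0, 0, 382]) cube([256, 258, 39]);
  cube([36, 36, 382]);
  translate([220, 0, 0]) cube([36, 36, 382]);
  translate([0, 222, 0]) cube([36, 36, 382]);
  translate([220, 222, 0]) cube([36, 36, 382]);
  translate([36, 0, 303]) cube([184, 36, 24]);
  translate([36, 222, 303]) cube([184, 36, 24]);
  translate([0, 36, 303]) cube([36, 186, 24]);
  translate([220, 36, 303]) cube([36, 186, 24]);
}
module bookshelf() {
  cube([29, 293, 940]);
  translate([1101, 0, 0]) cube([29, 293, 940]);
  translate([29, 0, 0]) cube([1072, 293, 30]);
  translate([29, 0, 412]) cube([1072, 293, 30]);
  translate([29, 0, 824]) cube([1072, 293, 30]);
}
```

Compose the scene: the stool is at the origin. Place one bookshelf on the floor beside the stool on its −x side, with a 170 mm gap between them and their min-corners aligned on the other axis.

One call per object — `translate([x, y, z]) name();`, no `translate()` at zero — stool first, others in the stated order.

stool();
translate([-1300, 0, 0]) bookshelf();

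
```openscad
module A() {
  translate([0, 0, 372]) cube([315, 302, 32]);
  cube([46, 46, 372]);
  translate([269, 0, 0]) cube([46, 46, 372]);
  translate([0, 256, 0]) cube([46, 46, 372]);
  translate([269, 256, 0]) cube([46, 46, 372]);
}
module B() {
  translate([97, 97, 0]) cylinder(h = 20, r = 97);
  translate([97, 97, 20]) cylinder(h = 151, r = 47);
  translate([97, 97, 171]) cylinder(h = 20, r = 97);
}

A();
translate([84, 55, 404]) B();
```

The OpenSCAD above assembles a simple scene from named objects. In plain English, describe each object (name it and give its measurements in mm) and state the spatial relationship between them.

A is a simple wooden stool: a rectangular seat 315 mm (x) by 302 mm (y), 32 mm thick, top face at z = 404 mm, on four square legs, each 46×46 mm in cross-section. The legs rest on z = 0, each flush with a corner of the seat.

B is a spool: two coaxial disc flanges of radius 97 mm and thickness 20 mm, joined by a core cylinder of radius 47 mm and height 151 mm. The lower flange rests on z = 0 and the three cylinders share a vertical axis.

The spool is on top of the stool.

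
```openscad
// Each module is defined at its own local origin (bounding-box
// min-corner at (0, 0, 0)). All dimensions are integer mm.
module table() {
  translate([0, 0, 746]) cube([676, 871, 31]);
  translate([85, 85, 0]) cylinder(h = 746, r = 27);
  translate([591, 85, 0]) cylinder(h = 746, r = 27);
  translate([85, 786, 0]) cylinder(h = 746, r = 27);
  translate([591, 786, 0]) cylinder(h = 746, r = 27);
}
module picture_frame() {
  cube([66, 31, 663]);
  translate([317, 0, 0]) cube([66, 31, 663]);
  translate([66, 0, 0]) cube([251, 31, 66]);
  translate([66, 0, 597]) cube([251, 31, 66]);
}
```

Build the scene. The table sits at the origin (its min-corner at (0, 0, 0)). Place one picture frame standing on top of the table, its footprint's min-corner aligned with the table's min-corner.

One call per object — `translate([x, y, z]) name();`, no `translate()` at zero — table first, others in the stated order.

table();
translate([0, 0, 777]) picture_frame();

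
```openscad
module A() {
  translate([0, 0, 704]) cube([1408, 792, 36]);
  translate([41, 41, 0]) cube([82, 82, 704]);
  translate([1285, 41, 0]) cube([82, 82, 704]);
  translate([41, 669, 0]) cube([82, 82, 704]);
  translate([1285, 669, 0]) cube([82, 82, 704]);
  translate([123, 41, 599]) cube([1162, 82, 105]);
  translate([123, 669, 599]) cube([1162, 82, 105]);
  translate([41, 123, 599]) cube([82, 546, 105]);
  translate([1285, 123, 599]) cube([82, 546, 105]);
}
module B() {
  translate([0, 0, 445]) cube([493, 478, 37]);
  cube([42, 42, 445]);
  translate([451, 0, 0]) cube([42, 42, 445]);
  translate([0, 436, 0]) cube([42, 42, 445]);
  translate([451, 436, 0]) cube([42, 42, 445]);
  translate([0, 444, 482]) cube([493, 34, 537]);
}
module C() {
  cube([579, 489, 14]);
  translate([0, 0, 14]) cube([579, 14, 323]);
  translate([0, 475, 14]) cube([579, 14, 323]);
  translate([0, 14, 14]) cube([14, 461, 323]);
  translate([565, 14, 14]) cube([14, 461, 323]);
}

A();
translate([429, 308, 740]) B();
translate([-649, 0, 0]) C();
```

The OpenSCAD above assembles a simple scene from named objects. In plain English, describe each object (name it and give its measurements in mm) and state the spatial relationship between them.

A is a table with a 1408×792 mm rectangular top, 36 mm thick, top surface at z = 740 mm, supported by four 82×82 mm square legs, each inset 41 mm from the nearest pair of top edges, running from the floor. Four apron rails, 82 mm thick and 105 mm tall, run between adjacent legs with their top edges flush with the underside of the top and their outer faces flush with the legs' outer faces.

B is a chair. The seat is a 493×478×37 mm slab with its top at z = 482 mm, on four 42×42 mm corner legs (flush with the seat edges, standing on z = 0). A flat backrest 34 mm thick, 537 mm tall, spans the full seat width and rises from the seat top along its +y edge, rear face flush with the rear of the seat.

C is an open storage box with external size 579×489×337 mm and wall thickness 14 mm (the base is also 14 mm thick). The base covers the whole footprint; the four walls stand on the base, with the y-facing walls full-width and the x-facing walls fitting between their inner faces.

The chair is on top of the table. The open box is on the floor beside the table on its −x side.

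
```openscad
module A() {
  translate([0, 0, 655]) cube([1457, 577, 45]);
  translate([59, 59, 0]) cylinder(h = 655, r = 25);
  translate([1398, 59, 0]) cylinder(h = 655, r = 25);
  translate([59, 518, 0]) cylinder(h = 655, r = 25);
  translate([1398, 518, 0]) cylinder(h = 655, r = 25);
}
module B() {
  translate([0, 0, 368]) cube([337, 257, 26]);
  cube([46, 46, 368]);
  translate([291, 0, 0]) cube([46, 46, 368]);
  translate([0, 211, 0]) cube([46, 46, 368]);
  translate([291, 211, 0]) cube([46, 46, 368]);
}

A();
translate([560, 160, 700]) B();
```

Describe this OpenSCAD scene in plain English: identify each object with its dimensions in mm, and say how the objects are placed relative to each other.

A is a table: top 1457 mm (x) × 577 mm (y), 45 mm thick, upper face at z = 700 mm, on four round legs of 50 mm diameter, each leg's bounding box inset 34 mm from the nearest pair of top edges, running from z = 0 to the bottom of the top.

B is a four-legged stool. The seat is 337×257 mm, 26 mm thick, top at z = 394 mm. It stands on four square legs, each 46×46 mm in cross-section, from z = 0 to the seat underside, each flush with a corner of the seat.

The stool is on top of the table, centred.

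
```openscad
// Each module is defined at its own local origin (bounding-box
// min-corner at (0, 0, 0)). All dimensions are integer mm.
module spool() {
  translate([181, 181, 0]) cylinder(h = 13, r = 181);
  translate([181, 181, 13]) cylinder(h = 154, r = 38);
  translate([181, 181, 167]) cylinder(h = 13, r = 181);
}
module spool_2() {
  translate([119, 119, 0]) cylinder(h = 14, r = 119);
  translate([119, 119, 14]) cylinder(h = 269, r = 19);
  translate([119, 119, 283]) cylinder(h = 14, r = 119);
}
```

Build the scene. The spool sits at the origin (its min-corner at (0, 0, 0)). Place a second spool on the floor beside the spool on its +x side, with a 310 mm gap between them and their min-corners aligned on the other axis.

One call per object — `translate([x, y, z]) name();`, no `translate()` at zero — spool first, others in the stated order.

spool();
translate([672, 0, 0]) spool_2();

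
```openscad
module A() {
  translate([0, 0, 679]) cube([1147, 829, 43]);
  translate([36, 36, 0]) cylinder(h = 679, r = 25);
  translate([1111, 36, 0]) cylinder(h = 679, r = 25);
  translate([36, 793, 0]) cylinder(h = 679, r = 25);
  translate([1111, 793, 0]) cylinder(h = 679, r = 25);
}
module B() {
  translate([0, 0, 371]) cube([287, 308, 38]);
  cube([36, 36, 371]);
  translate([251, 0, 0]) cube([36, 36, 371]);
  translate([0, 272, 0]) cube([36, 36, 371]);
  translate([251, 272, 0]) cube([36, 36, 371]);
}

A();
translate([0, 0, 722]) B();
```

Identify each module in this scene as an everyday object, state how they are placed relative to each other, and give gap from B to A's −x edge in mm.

A is a table. B is a stool. The stool is on top of the table. The gap from the stool to the table's −x edge is 0 mm.

The stool's min-x is at 0; the table's min-x is 0; gap = 0 mm.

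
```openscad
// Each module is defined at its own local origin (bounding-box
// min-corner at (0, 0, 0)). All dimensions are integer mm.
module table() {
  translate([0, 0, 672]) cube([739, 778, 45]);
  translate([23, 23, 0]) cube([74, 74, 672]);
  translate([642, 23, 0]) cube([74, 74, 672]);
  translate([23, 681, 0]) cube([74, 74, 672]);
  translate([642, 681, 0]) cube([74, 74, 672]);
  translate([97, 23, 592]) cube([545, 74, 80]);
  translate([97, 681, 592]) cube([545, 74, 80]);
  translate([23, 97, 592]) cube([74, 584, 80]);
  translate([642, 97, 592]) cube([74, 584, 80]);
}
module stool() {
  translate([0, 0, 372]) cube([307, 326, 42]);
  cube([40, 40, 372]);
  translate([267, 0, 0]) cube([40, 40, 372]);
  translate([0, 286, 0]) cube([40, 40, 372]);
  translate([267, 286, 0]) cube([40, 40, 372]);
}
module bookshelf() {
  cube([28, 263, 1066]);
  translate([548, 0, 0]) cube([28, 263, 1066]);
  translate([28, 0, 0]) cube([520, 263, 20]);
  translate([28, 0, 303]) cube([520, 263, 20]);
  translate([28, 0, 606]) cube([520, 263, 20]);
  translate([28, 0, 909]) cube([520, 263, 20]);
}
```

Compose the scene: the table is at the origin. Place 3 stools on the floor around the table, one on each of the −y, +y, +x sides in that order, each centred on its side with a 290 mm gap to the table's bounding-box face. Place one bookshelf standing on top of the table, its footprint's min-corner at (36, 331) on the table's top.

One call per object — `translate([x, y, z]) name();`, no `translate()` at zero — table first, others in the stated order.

table();
translate([216, -616, 0]) stool();
translate([216, 1068, 0]) stool();
translate([1029, 226, 0]) stool();
translate([36, 331, 717]) bookshelf();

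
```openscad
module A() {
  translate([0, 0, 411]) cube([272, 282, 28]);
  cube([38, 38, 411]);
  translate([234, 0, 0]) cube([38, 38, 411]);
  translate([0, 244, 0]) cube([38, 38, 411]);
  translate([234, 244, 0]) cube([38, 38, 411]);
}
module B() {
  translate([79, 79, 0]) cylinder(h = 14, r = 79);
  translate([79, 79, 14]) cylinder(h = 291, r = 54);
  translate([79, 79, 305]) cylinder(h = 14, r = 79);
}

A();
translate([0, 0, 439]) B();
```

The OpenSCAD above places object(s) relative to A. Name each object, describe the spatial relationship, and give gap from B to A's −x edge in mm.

The spool's min-x is at 0; the stool's min-x is 0; gap = 0 mm.

A is a stool. B is a spool. The spool is on top of the stool. The gap from the spool to the stool's −x edge is 0 mm.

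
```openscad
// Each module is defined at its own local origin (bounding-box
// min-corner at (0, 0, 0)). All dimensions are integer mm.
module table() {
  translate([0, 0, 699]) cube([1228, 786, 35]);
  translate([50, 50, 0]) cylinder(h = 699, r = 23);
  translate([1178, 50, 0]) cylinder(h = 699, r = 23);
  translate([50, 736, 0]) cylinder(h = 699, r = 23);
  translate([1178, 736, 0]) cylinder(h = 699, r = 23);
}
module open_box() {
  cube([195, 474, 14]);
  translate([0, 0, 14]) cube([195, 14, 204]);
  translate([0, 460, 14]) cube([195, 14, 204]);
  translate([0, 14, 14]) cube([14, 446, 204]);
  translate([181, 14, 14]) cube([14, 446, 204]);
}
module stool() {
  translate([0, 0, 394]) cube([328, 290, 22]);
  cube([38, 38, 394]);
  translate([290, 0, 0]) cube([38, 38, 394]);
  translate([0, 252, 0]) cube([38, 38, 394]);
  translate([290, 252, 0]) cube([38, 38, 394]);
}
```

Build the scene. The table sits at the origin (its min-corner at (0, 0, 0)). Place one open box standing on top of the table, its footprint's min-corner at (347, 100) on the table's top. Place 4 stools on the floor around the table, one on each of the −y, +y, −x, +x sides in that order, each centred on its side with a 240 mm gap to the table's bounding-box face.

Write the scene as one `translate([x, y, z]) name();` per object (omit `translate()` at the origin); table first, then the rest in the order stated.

table();
translate([347, 100, 734]) open_box();
translate([450, -530, 0]) stool();
translate([450, 1026, 0]) stool();
translate([-568, 248, 0]) stool();
translate([1468, 248, 0]) stool();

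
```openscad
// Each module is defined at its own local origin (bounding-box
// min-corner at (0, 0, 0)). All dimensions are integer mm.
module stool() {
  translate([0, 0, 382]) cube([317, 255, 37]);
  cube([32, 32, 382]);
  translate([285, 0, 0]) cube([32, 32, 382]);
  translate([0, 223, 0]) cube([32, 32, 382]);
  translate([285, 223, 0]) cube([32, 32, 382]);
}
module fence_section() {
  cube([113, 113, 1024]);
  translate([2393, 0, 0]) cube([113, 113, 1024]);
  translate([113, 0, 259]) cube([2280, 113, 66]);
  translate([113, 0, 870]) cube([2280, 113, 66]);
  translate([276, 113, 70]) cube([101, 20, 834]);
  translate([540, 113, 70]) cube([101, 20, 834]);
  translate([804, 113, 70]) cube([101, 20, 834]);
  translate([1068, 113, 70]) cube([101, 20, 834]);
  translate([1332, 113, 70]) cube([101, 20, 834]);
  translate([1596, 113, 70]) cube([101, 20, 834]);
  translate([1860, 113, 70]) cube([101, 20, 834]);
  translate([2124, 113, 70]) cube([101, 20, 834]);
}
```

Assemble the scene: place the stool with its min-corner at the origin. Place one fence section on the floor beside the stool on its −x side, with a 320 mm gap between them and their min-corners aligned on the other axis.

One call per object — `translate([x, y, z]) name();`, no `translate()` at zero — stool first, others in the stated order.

stool();
translate([-2826, 0, 0]) fence_section();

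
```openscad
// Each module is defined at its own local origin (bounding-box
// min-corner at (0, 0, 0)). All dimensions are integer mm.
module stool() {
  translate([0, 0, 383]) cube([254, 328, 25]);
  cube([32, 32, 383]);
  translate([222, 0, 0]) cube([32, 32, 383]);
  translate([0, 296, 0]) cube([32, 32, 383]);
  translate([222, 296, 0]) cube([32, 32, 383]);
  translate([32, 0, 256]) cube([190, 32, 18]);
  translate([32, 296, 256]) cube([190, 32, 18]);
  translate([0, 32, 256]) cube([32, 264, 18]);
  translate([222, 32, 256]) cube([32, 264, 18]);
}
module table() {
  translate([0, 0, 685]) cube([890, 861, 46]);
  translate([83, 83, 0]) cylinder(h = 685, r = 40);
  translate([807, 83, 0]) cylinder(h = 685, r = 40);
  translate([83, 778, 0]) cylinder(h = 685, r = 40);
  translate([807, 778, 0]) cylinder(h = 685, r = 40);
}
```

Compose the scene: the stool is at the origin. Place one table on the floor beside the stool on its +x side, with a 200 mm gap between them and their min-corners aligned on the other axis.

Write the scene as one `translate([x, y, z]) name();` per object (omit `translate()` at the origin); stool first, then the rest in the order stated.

stool();
translate([454, 0, 0]) table();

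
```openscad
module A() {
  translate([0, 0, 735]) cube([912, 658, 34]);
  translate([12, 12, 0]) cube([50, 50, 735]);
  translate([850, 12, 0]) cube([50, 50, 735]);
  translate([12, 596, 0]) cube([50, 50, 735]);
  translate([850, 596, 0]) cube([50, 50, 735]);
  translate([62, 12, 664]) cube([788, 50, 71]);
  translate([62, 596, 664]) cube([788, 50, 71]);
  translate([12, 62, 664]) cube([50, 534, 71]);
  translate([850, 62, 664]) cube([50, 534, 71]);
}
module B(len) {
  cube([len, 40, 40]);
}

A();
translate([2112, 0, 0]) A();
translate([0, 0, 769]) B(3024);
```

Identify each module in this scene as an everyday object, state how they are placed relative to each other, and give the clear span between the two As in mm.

A is a table. B is a beam. A beam spans the tops of two tables. The clear span between the two tables is 1200 mm.

Second table starts at x = 2112; first ends at x = 912; clear span = 2112 − 912 = 1200 mm.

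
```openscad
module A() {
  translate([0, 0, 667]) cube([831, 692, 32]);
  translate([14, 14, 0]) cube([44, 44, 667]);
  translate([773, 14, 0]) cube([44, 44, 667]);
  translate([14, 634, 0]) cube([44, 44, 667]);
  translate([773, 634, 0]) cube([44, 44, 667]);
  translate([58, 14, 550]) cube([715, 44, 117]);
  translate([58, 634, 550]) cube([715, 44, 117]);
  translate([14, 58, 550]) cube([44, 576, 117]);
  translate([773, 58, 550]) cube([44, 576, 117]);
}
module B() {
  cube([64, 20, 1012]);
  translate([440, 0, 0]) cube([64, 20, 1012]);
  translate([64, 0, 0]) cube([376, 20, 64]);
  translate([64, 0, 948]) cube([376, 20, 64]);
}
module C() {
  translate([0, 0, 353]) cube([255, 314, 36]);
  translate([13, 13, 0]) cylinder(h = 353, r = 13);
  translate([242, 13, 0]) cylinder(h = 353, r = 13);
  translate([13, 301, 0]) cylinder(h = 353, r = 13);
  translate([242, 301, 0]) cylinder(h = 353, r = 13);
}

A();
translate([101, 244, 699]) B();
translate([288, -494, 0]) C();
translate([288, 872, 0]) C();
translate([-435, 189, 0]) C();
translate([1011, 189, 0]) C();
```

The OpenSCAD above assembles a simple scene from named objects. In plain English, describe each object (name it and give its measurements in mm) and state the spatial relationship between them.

A is a rectangular dining table. The top is 831×692×32 mm with its upper surface at z = 699 mm. It stands on four 44×44 mm square legs, each inset 14 mm from the nearest pair of top edges, running from the floor to the underside of the top. Four apron rails, 44 mm thick and 117 mm tall, run between adjacent legs with their top edges flush with the underside of the top and their outer faces flush with the legs' outer faces.

B is a rectangular picture frame lying in the x–z plane (depth along y). The opening is 376 mm wide (x) by 884 mm tall (z), surrounded by a border 64 mm wide on all four sides. The frame is 20 mm deep and is made of two full-height vertical stiles with two horizontal rails fitted between them.

C is a four-legged stool. The seat is 255×314 mm, 36 mm thick, top at z = 389 mm. It stands on four round legs, each 26 mm in diameter, from z = 0 to the seat underside, each leg's axis is inset half a diameter from the nearest pair of seat edges (so the leg's bounding box is flush with the corner).

The picture frame is on top of the table. Four stools sit around the table at the −y, +y, −x, +x sides.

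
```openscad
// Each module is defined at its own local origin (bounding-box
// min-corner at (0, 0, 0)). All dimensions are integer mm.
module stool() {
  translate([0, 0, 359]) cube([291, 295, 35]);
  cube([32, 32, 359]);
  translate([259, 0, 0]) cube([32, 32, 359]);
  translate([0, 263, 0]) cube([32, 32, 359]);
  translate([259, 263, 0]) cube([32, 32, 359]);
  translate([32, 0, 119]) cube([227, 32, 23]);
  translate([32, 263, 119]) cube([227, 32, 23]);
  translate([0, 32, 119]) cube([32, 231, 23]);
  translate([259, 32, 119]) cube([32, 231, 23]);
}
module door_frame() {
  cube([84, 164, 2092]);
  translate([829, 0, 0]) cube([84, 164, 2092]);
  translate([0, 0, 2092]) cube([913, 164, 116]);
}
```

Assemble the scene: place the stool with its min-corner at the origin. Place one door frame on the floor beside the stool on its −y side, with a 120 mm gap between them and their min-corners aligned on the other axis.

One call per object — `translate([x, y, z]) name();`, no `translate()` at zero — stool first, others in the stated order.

stool();
translate([0, -284, 0]) door_frame();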